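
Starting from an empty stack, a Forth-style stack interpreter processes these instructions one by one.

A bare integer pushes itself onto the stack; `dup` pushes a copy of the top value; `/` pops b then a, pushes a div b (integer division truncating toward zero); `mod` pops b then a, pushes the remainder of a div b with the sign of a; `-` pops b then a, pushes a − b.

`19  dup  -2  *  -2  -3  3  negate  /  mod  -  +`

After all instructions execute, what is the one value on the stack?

19     : [19]
dup    : [19, 19]
-2     : [19, 19, -2]
*      : [19, -38]
-2     : [19, -38, -2]
-3     : [19, -38, -2, -3]
3      : [19, -38, -2, -3, 3]
negate : [19, -38, -2, -3, -3]
/      : [19, -38, -2, 1]
mod    : [19, -38, 0]
-      : [19, -38]
+      : [-19]

-19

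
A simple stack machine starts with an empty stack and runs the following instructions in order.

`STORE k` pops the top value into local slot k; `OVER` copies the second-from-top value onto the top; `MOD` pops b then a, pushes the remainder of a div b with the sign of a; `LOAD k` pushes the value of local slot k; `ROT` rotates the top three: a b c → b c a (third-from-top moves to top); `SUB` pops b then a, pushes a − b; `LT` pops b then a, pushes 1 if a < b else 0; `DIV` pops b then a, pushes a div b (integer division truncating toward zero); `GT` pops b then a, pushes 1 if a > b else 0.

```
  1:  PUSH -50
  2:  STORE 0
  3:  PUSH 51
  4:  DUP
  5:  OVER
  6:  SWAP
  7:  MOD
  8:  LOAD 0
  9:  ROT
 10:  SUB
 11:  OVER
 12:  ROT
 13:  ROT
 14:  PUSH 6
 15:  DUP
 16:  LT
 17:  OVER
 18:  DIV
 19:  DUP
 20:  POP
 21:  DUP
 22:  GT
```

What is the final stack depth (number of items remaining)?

4

PUSH -50 -> -50
STORE 0  -> (empty)
PUSH 51  -> 51
DUP      -> 51 51
OVER     -> 51 51 51
SWAP     -> 51 51 51
MOD      -> 51 0
LOAD 0   -> 51 0 -50
ROT      -> 0 -50 51
SUB      -> 0 -101
OVER     -> 0 -101 0
ROT      -> -101 0 0
ROT      -> 0 0 -101
PUSH 6   -> 0 0 -101 6
DUP      -> 0 0 -101 6 6
LT       -> 0 0 -101 0
OVER     -> 0 0 -101 0 -101
DIV      -> 0 0 -101 0
DUP      -> 0 0 -101 0 0
POP      -> 0 0 -101 0
DUP      -> 0 0 -101 0 0
GT       -> 0 0 -101 0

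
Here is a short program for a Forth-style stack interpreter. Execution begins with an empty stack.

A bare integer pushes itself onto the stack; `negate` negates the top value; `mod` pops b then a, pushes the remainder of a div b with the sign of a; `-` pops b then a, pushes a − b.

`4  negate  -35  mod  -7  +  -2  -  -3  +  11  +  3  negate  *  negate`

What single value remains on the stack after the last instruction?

4       [4]
negate  [-4]
-35     [-4, -35]
mod     [-4]
-7      [-4, -7]
+       [-11]
-2      [-11, -2]
-       [-9]
-3      [-9, -3]
+       [-12]
11      [-12, 11]
+       [-1]
3       [-1, 3]
negate  [-1, -3]
*       [3]
negate  [-3]

-3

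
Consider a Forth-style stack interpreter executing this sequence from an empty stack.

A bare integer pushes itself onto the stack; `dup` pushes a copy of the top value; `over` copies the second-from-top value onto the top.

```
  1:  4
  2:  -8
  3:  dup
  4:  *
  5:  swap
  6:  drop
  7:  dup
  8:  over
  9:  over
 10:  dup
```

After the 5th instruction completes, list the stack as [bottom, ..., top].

[64, 4]

4    -> 4
-8   -> 4 -8
dup  -> 4 -8 -8
*    -> 4 64
swap -> 64 4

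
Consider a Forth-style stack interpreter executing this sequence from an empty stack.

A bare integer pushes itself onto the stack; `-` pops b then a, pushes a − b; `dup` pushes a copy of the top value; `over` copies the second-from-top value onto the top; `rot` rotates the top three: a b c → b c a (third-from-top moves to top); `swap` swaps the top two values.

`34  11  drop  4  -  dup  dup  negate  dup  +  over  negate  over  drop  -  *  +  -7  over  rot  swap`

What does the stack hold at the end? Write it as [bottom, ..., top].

34     -> [34]
11     -> [34, 11]
drop   -> [34]
4      -> [34, 4]
-      -> [30]
dup    -> [30, 30]
dup    -> [30, 30, 30]
negate -> [30, 30, -30]
dup    -> [30, 30, -30, -30]
+      -> [30, 30, -60]
over   -> [30, 30, -60, 30]
negate -> [30, 30, -60, -30]
over   -> [30, 30, -60, -30, -60]
drop   -> [30, 30, -60, -30]
-      -> [30, 30, -30]
*      -> [30, -900]
+      -> [-870]
-7     -> [-870, -7]
over   -> [-870, -7, -870]
rot    -> [-7, -870, -870]
swap   -> [-7, -870, -870]

[-7, -870, -870]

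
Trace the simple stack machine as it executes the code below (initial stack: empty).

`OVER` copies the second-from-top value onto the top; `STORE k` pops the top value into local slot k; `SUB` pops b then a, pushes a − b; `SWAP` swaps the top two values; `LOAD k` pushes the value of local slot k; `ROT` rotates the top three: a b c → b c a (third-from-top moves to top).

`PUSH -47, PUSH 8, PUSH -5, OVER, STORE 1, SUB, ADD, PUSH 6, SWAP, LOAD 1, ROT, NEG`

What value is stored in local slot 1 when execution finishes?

PUSH -47  [-47]
PUSH 8    [-47, 8]
PUSH -5   [-47, 8, -5]
OVER      [-47, 8, -5, 8]
STORE 1   [-47, 8, -5]
SUB       [-47, 13]
ADD       [-34]
PUSH 6    [-34, 6]
SWAP      [6, -34]
LOAD 1    [6, -34, 8]
ROT       [-34, 8, 6]
NEG       [-34, 8, -6]

8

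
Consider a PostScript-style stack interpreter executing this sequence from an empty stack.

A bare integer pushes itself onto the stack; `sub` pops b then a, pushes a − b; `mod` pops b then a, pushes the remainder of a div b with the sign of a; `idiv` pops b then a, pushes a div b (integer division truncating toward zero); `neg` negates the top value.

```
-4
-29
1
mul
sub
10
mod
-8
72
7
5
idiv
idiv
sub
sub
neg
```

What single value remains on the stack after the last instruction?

-85

-4    [-4]
-29   [-4, -29]
1     [-4, -29, 1]
mul   [-4, -29]
sub   [25]
10    [25, 10]
mod   [5]
-8    [5, -8]
72    [5, -8, 72]
7     [5, -8, 72, 7]
5     [5, -8, 72, 7, 5]
idiv  [5, -8, 72, 1]
idiv  [5, -8, 72]
sub   [5, -80]
sub   [85]
neg   [-85]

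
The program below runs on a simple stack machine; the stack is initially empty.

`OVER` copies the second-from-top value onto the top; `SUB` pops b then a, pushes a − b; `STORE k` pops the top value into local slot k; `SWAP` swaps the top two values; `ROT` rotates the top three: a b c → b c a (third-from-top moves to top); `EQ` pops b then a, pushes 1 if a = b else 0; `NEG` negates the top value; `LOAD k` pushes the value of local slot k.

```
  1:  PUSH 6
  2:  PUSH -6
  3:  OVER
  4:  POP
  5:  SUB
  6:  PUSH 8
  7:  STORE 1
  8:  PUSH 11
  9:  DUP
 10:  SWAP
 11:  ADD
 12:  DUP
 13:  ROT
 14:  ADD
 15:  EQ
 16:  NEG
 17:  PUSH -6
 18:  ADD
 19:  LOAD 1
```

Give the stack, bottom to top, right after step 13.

[22, 22, 12]

PUSH 6   6
PUSH -6  6 -6
OVER     6 -6 6
POP      6 -6
SUB      12
PUSH 8   12 8
STORE 1  12
PUSH 11  12 11
DUP      12 11 11
SWAP     12 11 11
ADD      12 22
DUP      12 22 22
ROT      22 22 12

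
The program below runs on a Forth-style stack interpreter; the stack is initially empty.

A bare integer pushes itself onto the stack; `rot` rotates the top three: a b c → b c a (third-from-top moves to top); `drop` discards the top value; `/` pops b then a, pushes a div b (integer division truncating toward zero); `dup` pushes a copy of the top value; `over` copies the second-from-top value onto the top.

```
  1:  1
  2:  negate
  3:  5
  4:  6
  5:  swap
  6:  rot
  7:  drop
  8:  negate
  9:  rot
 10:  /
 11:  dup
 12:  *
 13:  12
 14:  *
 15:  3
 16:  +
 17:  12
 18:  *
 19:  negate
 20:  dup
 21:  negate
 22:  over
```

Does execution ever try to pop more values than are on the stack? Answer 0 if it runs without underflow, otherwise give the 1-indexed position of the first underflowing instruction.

9

1      -> 1
negate -> -1
5      -> -1 5
6      -> -1 5 6
swap   -> -1 6 5
rot    -> 6 5 -1
drop   -> 6 5
negate -> 6 -5
rot  — needs 3 operands, stack has 2 → underflow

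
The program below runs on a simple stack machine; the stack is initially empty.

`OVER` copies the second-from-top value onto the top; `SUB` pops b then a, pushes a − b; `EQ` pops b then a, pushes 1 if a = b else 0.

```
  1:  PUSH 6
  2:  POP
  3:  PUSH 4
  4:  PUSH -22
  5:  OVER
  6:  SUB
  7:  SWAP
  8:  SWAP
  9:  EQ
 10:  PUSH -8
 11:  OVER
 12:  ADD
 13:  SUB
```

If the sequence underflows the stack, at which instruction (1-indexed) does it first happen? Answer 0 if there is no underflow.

0

PUSH 6   -> [6]
POP      -> []
PUSH 4   -> [4]
PUSH -22 -> [4, -22]
OVER     -> [4, -22, 4]
SUB      -> [4, -26]
SWAP     -> [-26, 4]
SWAP     -> [4, -26]
EQ       -> [0]
PUSH -8  -> [0, -8]
OVER     -> [0, -8, 0]
ADD      -> [0, -8]
SUB      -> [8]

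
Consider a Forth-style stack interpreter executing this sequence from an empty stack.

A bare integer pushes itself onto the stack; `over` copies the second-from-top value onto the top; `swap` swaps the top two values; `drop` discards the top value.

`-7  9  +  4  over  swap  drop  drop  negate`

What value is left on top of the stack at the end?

-7     → [-7]
9      → [-7, 9]
+      → [2]
4      → [2, 4]
over   → [2, 4, 2]
swap   → [2, 2, 4]
drop   → [2, 2]
drop   → [2]
negate → [-2]

-2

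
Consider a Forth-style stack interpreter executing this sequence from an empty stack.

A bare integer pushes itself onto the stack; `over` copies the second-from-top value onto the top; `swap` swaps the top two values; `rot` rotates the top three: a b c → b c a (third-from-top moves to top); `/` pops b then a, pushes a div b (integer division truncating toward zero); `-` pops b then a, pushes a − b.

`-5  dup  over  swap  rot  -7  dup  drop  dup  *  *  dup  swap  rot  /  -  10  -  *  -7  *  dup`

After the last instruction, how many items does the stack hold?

-5   -> [-5]
dup  -> [-5, -5]
over -> [-5, -5, -5]
swap -> [-5, -5, -5]
rot  -> [-5, -5, -5]
-7   -> [-5, -5, -5, -7]
dup  -> [-5, -5, -5, -7, -7]
drop -> [-5, -5, -5, -7]
dup  -> [-5, -5, -5, -7, -7]
*    -> [-5, -5, -5, 49]
*    -> [-5, -5, -245]
dup  -> [-5, -5, -245, -245]
swap -> [-5, -5, -245, -245]
rot  -> [-5, -245, -245, -5]
/    -> [-5, -245, 49]
-    -> [-5, -294]
10   -> [-5, -294, 10]
-    -> [-5, -304]
*    -> [1520]
-7   -> [1520, -7]
*    -> [-10640]
dup  -> [-10640, -10640]

2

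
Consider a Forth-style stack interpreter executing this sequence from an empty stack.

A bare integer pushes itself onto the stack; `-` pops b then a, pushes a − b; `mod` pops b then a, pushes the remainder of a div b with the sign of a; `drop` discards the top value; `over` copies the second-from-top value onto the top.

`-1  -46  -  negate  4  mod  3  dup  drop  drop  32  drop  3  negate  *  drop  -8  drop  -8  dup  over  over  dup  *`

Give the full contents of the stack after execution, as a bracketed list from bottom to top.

[-8, -8, -8, 64]

-1     -> -1
-46    -> -1 -46
-      -> 45
negate -> -45
4      -> -45 4
mod    -> -1
3      -> -1 3
dup    -> -1 3 3
drop   -> -1 3
drop   -> -1
32     -> -1 32
drop   -> -1
3      -> -1 3
negate -> -1 -3
*      -> 3
drop   -> (empty)
-8     -> -8
drop   -> (empty)
-8     -> -8
dup    -> -8 -8
over   -> -8 -8 -8
over   -> -8 -8 -8 -8
dup    -> -8 -8 -8 -8 -8
*      -> -8 -8 -8 64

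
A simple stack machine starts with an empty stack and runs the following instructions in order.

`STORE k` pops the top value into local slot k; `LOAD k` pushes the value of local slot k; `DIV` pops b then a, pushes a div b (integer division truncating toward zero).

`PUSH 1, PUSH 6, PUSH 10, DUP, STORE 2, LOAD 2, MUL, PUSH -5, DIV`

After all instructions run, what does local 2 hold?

PUSH 1  : [1]
PUSH 6  : [1, 6]
PUSH 10 : [1, 6, 10]
DUP     : [1, 6, 10, 10]
STORE 2 : [1, 6, 10]
LOAD 2  : [1, 6, 10, 10]
MUL     : [1, 6, 100]
PUSH -5 : [1, 6, 100, -5]
DIV     : [1, 6, -20]

10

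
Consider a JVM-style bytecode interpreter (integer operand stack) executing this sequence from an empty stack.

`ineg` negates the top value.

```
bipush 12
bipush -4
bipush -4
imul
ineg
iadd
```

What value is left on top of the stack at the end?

-4

bipush 12 → [12]
bipush -4 → [12, -4]
bipush -4 → [12, -4, -4]
imul      → [12, 16]
ineg      → [12, -16]
iadd      → [-4]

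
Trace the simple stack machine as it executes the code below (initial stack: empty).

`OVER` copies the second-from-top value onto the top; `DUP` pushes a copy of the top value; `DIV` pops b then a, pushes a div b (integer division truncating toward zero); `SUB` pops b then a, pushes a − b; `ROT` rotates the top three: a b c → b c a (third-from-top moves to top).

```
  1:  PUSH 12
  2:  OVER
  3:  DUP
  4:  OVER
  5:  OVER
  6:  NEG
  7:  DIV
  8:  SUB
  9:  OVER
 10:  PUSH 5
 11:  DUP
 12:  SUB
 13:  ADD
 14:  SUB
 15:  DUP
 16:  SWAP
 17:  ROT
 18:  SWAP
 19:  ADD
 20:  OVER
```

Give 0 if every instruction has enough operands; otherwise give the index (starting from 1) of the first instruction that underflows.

PUSH 12 -> [12]
OVER  — needs 2 operands, stack has 1 → underflow

2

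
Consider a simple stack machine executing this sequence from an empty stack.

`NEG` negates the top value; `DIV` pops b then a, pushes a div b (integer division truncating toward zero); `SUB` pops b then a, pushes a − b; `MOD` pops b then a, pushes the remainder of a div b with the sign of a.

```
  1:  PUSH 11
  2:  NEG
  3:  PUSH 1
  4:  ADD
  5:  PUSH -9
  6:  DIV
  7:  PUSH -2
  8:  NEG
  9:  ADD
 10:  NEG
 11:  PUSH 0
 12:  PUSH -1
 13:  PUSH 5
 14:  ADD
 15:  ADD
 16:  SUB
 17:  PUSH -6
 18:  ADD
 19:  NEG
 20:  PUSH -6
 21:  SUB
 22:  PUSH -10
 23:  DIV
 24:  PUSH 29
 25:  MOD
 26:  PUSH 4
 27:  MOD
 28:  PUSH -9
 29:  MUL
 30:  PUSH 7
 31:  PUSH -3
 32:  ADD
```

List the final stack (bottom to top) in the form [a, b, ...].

[9, 4]

PUSH 11   [11]
NEG       [-11]
PUSH 1    [-11, 1]
ADD       [-10]
PUSH -9   [-10, -9]
DIV       [1]
PUSH -2   [1, -2]
NEG       [1, 2]
ADD       [3]
NEG       [-3]
PUSH 0    [-3, 0]
PUSH -1   [-3, 0, -1]
PUSH 5    [-3, 0, -1, 5]
ADD       [-3, 0, 4]
ADD       [-3, 4]
SUB       [-7]
PUSH -6   [-7, -6]
ADD       [-13]
NEG       [13]
PUSH -6   [13, -6]
SUB       [19]
PUSH -10  [19, -10]
DIV       [-1]
PUSH 29   [-1, 29]
MOD       [-1]
PUSH 4    [-1, 4]
MOD       [-1]
PUSH -9   [-1, -9]
MUL       [9]
PUSH 7    [9, 7]
PUSH -3   [9, 7, -3]
ADD       [9, 4]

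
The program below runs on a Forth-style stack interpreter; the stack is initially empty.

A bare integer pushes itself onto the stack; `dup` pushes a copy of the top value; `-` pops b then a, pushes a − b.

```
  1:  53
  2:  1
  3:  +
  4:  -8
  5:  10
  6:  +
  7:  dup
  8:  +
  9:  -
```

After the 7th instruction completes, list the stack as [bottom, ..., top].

[54, 2, 2]

53  : 53
1   : 53 1
+   : 54
-8  : 54 -8
10  : 54 -8 10
+   : 54 2
dup : 54 2 2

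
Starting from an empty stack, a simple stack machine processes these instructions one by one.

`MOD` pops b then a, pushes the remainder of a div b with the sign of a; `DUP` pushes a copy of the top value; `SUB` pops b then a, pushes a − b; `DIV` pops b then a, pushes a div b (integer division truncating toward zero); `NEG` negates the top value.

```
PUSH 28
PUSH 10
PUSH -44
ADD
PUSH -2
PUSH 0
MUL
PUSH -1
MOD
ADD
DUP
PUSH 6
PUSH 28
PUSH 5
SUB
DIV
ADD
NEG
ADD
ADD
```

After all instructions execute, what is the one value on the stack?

PUSH 28  -> [28]
PUSH 10  -> [28, 10]
PUSH -44 -> [28, 10, -44]
ADD      -> [28, -34]
PUSH -2  -> [28, -34, -2]
PUSH 0   -> [28, -34, -2, 0]
MUL      -> [28, -34, 0]
PUSH -1  -> [28, -34, 0, -1]
MOD      -> [28, -34, 0]
ADD      -> [28, -34]
DUP      -> [28, -34, -34]
PUSH 6   -> [28, -34, -34, 6]
PUSH 28  -> [28, -34, -34, 6, 28]
PUSH 5   -> [28, -34, -34, 6, 28, 5]
SUB      -> [28, -34, -34, 6, 23]
DIV      -> [28, -34, -34, 0]
ADD      -> [28, -34, -34]
NEG      -> [28, -34, 34]
ADD      -> [28, 0]
ADD      -> [28]

28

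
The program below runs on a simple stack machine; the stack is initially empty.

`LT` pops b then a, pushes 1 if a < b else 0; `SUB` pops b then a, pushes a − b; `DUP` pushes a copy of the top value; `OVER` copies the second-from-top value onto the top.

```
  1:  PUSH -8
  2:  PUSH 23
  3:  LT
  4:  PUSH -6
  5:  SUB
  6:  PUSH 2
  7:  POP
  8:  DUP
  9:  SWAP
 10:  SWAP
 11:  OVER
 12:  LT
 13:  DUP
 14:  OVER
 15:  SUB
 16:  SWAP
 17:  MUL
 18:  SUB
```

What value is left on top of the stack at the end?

7

PUSH -8 → -8
PUSH 23 → -8 23
LT      → 1
PUSH -6 → 1 -6
SUB     → 7
PUSH 2  → 7 2
POP     → 7
DUP     → 7 7
SWAP    → 7 7
SWAP    → 7 7
OVER    → 7 7 7
LT      → 7 0
DUP     → 7 0 0
OVER    → 7 0 0 0
SUB     → 7 0 0
SWAP    → 7 0 0
MUL     → 7 0
SUB     → 7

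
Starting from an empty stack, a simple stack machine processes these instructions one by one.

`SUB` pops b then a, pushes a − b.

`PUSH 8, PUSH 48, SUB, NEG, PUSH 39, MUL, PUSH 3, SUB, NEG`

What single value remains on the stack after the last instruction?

PUSH 8  : 8
PUSH 48 : 8 48
SUB     : -40
NEG     : 40
PUSH 39 : 40 39
MUL     : 1560
PUSH 3  : 1560 3
SUB     : 1557
NEG     : -1557

-1557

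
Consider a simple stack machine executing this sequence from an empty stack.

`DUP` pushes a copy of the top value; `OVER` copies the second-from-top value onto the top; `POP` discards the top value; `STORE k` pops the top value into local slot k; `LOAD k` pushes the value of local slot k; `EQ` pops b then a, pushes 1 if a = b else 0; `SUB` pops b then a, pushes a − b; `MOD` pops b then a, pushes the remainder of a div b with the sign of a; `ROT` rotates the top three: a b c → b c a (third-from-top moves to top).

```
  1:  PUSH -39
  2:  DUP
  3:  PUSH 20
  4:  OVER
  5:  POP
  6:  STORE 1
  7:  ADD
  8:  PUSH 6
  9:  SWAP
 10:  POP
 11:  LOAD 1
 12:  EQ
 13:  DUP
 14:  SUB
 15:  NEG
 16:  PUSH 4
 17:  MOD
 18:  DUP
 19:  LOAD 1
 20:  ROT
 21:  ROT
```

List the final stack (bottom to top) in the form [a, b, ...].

[20, 0, 0]

PUSH -39 -> -39
DUP      -> -39 -39
PUSH 20  -> -39 -39 20
OVER     -> -39 -39 20 -39
POP      -> -39 -39 20
STORE 1  -> -39 -39
ADD      -> -78
PUSH 6   -> -78 6
SWAP     -> 6 -78
POP      -> 6
LOAD 1   -> 6 20
EQ       -> 0
DUP      -> 0 0
SUB      -> 0
NEG      -> 0
PUSH 4   -> 0 4
MOD      -> 0
DUP      -> 0 0
LOAD 1   -> 0 0 20
ROT      -> 0 20 0
ROT      -> 20 0 0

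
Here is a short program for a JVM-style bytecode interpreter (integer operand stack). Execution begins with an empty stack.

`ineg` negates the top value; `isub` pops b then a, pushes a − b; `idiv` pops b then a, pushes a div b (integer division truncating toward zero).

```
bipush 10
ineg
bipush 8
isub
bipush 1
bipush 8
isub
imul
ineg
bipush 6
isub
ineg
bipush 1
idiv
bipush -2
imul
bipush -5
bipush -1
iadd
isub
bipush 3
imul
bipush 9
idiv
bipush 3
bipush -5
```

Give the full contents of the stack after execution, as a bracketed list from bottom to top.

[-86, 3, -5]

bipush 10 -> 10
ineg      -> -10
bipush 8  -> -10 8
isub      -> -18
bipush 1  -> -18 1
bipush 8  -> -18 1 8
isub      -> -18 -7
imul      -> 126
ineg      -> -126
bipush 6  -> -126 6
isub      -> -132
ineg      -> 132
bipush 1  -> 132 1
idiv      -> 132
bipush -2 -> 132 -2
imul      -> -264
bipush -5 -> -264 -5
bipush -1 -> -264 -5 -1
iadd      -> -264 -6
isub      -> -258
bipush 3  -> -258 3
imul      -> -774
bipush 9  -> -774 9
idiv      -> -86
bipush 3  -> -86 3
bipush -5 -> -86 3 -5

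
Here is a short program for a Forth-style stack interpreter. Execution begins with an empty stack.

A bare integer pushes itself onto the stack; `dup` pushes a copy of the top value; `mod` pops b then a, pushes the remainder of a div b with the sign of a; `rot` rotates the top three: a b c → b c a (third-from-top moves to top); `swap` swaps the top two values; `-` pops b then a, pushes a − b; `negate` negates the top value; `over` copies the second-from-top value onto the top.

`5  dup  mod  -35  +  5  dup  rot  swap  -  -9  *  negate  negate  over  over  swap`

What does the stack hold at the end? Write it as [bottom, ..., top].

5      : 5
dup    : 5 5
mod    : 0
-35    : 0 -35
+      : -35
5      : -35 5
dup    : -35 5 5
rot    : 5 5 -35
swap   : 5 -35 5
-      : 5 -40
-9     : 5 -40 -9
*      : 5 360
negate : 5 -360
negate : 5 360
over   : 5 360 5
over   : 5 360 5 360
swap   : 5 360 360 5

[5, 360, 360, 5]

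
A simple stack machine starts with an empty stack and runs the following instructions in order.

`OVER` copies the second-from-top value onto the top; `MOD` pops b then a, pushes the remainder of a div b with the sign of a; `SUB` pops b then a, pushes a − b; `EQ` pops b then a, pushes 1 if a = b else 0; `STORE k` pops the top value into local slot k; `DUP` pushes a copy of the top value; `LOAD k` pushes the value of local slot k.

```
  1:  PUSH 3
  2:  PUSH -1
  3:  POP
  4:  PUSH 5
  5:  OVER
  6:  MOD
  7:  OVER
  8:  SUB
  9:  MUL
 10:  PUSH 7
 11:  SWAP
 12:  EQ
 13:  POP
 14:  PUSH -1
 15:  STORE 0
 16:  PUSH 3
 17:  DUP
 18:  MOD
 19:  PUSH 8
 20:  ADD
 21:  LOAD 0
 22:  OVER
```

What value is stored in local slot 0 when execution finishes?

-1

PUSH 3  -> [3]
PUSH -1 -> [3, -1]
POP     -> [3]
PUSH 5  -> [3, 5]
OVER    -> [3, 5, 3]
MOD     -> [3, 2]
OVER    -> [3, 2, 3]
SUB     -> [3, -1]
MUL     -> [-3]
PUSH 7  -> [-3, 7]
SWAP    -> [7, -3]
EQ      -> [0]
POP     -> []
PUSH -1 -> [-1]
STORE 0 -> []
PUSH 3  -> [3]
DUP     -> [3, 3]
MOD     -> [0]
PUSH 8  -> [0, 8]
ADD     -> [8]
LOAD 0  -> [8, -1]
OVER    -> [8, -1, 8]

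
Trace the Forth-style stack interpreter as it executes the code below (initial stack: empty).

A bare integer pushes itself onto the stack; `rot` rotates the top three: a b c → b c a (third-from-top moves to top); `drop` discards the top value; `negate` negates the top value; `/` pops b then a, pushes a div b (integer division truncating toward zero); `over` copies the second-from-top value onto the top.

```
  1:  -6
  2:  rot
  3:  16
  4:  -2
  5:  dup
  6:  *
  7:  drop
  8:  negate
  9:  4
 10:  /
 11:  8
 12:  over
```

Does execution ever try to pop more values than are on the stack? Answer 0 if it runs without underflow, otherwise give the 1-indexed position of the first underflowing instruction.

2

-6 -> -6
rot  — needs 3 operands, stack has 1 → underflow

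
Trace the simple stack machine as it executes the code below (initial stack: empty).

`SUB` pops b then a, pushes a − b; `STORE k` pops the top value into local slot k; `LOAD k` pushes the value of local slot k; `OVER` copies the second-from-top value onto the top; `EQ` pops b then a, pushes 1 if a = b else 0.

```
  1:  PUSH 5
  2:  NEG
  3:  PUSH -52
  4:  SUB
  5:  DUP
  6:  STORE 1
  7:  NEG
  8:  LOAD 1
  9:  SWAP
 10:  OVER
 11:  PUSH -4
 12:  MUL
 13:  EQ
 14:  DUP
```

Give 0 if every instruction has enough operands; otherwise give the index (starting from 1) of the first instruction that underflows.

PUSH 5   : 5
NEG      : -5
PUSH -52 : -5 -52
SUB      : 47
DUP      : 47 47
STORE 1  : 47
NEG      : -47
LOAD 1   : -47 47
SWAP     : 47 -47
OVER     : 47 -47 47
PUSH -4  : 47 -47 47 -4
MUL      : 47 -47 -188
EQ       : 47 0
DUP      : 47 0 0

0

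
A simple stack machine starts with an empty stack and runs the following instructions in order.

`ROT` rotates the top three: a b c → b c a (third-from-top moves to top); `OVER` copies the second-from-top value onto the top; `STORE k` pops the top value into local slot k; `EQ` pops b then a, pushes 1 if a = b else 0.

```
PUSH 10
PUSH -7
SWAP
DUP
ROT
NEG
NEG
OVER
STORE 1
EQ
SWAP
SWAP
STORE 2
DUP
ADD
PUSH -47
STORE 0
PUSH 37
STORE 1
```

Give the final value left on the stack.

PUSH 10   10
PUSH -7   10 -7
SWAP      -7 10
DUP       -7 10 10
ROT       10 10 -7
NEG       10 10 7
NEG       10 10 -7
OVER      10 10 -7 10
STORE 1   10 10 -7
EQ        10 0
SWAP      0 10
SWAP      10 0
STORE 2   10
DUP       10 10
ADD       20
PUSH -47  20 -47
STORE 0   20
PUSH 37   20 37
STORE 1   20

20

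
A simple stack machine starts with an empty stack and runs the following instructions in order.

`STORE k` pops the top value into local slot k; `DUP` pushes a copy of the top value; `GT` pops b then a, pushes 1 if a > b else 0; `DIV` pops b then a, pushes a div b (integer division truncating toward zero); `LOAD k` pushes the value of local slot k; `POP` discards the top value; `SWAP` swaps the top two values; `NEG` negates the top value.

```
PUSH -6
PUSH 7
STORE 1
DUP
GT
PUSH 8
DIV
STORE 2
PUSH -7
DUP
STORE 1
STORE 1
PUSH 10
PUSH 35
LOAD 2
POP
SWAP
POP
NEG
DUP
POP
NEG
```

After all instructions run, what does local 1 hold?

PUSH -6 → [-6]
PUSH 7  → [-6, 7]
STORE 1 → [-6]
DUP     → [-6, -6]
GT      → [0]
PUSH 8  → [0, 8]
DIV     → [0]
STORE 2 → []
PUSH -7 → [-7]
DUP     → [-7, -7]
STORE 1 → [-7]
STORE 1 → []
PUSH 10 → [10]
PUSH 35 → [10, 35]
LOAD 2  → [10, 35, 0]
POP     → [10, 35]
SWAP    → [35, 10]
POP     → [35]
NEG     → [-35]
DUP     → [-35, -35]
POP     → [-35]
NEG     → [35]

-7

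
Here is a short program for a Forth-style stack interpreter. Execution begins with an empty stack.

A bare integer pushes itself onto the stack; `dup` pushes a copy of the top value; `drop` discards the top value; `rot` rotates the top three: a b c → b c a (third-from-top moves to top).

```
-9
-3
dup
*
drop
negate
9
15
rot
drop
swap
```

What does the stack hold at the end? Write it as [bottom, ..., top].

-9      [-9]
-3      [-9, -3]
dup     [-9, -3, -3]
*       [-9, 9]
drop    [-9]
negate  [9]
9       [9, 9]
15      [9, 9, 15]
rot     [9, 15, 9]
drop    [9, 15]
swap    [15, 9]

[15, 9]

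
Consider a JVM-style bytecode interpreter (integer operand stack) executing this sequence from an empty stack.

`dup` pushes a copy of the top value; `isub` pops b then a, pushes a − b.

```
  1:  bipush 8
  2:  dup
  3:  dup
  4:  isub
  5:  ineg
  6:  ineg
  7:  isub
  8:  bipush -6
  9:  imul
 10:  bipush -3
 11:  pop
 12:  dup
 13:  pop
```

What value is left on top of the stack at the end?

-48

bipush 8  -> 8
dup       -> 8 8
dup       -> 8 8 8
isub      -> 8 0
ineg      -> 8 0
ineg      -> 8 0
isub      -> 8
bipush -6 -> 8 -6
imul      -> -48
bipush -3 -> -48 -3
pop       -> -48
dup       -> -48 -48
pop       -> -48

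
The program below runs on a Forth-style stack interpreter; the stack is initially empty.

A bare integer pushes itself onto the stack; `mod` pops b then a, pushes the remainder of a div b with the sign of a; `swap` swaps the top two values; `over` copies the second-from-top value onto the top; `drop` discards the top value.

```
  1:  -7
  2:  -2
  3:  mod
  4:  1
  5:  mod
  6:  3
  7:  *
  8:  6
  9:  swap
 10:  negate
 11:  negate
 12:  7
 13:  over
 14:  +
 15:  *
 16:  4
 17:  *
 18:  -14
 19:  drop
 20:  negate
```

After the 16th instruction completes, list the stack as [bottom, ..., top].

[6, 0, 4]

-7     -> -7
-2     -> -7 -2
mod    -> -1
1      -> -1 1
mod    -> 0
3      -> 0 3
*      -> 0
6      -> 0 6
swap   -> 6 0
negate -> 6 0
negate -> 6 0
7      -> 6 0 7
over   -> 6 0 7 0
+      -> 6 0 7
*      -> 6 0
4      -> 6 0 4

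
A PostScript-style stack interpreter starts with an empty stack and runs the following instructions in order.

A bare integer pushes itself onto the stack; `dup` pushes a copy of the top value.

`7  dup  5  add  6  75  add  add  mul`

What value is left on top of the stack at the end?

651

7   → [7]
dup → [7, 7]
5   → [7, 7, 5]
add → [7, 12]
6   → [7, 12, 6]
75  → [7, 12, 6, 75]
add → [7, 12, 81]
add → [7, 93]
mul → [651]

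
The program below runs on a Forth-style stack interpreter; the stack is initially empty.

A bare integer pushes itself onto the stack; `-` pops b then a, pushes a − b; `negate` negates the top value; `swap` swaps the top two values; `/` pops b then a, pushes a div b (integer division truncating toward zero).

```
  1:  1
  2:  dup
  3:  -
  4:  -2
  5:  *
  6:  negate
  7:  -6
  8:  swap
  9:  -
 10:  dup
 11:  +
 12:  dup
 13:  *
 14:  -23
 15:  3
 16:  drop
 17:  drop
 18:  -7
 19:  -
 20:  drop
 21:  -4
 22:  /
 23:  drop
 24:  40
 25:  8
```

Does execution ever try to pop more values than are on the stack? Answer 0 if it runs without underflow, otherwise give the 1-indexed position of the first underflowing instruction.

22

1      : 1
dup    : 1 1
-      : 0
-2     : 0 -2
*      : 0
negate : 0
-6     : 0 -6
swap   : -6 0
-      : -6
dup    : -6 -6
+      : -12
dup    : -12 -12
*      : 144
-23    : 144 -23
3      : 144 -23 3
drop   : 144 -23
drop   : 144
-7     : 144 -7
-      : 151
drop   : (empty)
-4     : -4
/  — needs 2 operands, stack has 1 → underflow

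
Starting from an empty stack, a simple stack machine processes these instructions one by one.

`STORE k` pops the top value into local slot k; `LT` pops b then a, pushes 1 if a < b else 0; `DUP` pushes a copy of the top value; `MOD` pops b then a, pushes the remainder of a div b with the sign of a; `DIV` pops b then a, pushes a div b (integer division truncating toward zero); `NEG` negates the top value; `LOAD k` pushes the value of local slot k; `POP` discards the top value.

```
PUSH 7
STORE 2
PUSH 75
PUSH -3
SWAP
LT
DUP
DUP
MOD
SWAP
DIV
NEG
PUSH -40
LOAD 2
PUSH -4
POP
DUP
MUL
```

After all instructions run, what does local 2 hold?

PUSH 7   : 7
STORE 2  : (empty)
PUSH 75  : 75
PUSH -3  : 75 -3
SWAP     : -3 75
LT       : 1
DUP      : 1 1
DUP      : 1 1 1
MOD      : 1 0
SWAP     : 0 1
DIV      : 0
NEG      : 0
PUSH -40 : 0 -40
LOAD 2   : 0 -40 7
PUSH -4  : 0 -40 7 -4
POP      : 0 -40 7
DUP      : 0 -40 7 7
MUL      : 0 -40 49

7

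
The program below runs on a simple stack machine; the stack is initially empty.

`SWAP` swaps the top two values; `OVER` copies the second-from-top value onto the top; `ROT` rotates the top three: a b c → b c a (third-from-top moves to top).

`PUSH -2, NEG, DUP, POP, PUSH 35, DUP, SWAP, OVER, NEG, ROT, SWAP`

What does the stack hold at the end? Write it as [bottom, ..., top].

[2, 35, 35, -35]

PUSH -2 → -2
NEG     → 2
DUP     → 2 2
POP     → 2
PUSH 35 → 2 35
DUP     → 2 35 35
SWAP    → 2 35 35
OVER    → 2 35 35 35
NEG     → 2 35 35 -35
ROT     → 2 35 -35 35
SWAP    → 2 35 35 -35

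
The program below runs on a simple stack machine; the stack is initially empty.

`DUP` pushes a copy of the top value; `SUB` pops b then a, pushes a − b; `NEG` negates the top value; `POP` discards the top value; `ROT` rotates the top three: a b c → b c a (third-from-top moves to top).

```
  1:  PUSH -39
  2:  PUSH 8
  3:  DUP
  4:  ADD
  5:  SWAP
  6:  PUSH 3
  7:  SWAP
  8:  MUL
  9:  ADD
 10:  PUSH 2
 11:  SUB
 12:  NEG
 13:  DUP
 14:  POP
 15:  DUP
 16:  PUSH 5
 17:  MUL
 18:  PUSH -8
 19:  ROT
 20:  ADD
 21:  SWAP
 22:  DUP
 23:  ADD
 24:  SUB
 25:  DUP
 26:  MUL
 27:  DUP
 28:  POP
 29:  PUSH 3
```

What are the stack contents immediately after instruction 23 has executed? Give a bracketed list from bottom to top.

PUSH -39 -> -39
PUSH 8   -> -39 8
DUP      -> -39 8 8
ADD      -> -39 16
SWAP     -> 16 -39
PUSH 3   -> 16 -39 3
SWAP     -> 16 3 -39
MUL      -> 16 -117
ADD      -> -101
PUSH 2   -> -101 2
SUB      -> -103
NEG      -> 103
DUP      -> 103 103
POP      -> 103
DUP      -> 103 103
PUSH 5   -> 103 103 5
MUL      -> 103 515
PUSH -8  -> 103 515 -8
ROT      -> 515 -8 103
ADD      -> 515 95
SWAP     -> 95 515
DUP      -> 95 515 515
ADD      -> 95 1030

[95, 1030]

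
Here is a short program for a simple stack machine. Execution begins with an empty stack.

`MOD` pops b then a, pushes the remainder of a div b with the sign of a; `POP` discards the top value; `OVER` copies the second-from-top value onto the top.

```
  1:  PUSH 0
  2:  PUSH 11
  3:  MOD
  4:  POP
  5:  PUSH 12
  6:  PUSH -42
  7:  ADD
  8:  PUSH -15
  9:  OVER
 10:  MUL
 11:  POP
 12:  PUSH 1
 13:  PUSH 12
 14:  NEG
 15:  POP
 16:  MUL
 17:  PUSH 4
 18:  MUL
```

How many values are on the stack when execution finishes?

PUSH 0    0
PUSH 11   0 11
MOD       0
POP       (empty)
PUSH 12   12
PUSH -42  12 -42
ADD       -30
PUSH -15  -30 -15
OVER      -30 -15 -30
MUL       -30 450
POP       -30
PUSH 1    -30 1
PUSH 12   -30 1 12
NEG       -30 1 -12
POP       -30 1
MUL       -30
PUSH 4    -30 4
MUL       -120

1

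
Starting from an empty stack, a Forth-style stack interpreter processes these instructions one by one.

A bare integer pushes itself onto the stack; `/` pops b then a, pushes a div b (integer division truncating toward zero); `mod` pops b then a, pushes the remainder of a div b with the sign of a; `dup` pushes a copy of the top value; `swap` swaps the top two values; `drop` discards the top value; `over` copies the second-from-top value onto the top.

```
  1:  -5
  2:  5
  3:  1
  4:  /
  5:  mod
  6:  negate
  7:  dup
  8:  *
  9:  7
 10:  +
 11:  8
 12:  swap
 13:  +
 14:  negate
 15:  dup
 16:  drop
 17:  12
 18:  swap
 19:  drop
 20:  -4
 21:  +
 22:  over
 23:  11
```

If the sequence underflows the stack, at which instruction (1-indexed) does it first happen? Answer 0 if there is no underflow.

22

-5      [-5]
5       [-5, 5]
1       [-5, 5, 1]
/       [-5, 5]
mod     [0]
negate  [0]
dup     [0, 0]
*       [0]
7       [0, 7]
+       [7]
8       [7, 8]
swap    [8, 7]
+       [15]
negate  [-15]
dup     [-15, -15]
drop    [-15]
12      [-15, 12]
swap    [12, -15]
drop    [12]
-4      [12, -4]
+       [8]
over  — needs 2 operands, stack has 1 → underflow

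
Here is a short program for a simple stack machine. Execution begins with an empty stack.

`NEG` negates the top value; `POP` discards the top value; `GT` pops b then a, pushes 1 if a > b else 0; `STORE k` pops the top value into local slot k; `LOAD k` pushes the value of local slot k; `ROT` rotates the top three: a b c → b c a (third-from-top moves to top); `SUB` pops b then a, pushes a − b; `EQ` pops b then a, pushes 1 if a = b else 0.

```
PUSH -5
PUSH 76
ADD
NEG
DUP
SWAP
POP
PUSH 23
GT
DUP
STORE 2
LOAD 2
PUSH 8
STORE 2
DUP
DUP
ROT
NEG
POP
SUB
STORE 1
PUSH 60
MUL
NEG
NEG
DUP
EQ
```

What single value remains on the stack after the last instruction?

1

PUSH -5 → -5
PUSH 76 → -5 76
ADD     → 71
NEG     → -71
DUP     → -71 -71
SWAP    → -71 -71
POP     → -71
PUSH 23 → -71 23
GT      → 0
DUP     → 0 0
STORE 2 → 0
LOAD 2  → 0 0
PUSH 8  → 0 0 8
STORE 2 → 0 0
DUP     → 0 0 0
DUP     → 0 0 0 0
ROT     → 0 0 0 0
NEG     → 0 0 0 0
POP     → 0 0 0
SUB     → 0 0
STORE 1 → 0
PUSH 60 → 0 60
MUL     → 0
NEG     → 0
NEG     → 0
DUP     → 0 0
EQ      → 1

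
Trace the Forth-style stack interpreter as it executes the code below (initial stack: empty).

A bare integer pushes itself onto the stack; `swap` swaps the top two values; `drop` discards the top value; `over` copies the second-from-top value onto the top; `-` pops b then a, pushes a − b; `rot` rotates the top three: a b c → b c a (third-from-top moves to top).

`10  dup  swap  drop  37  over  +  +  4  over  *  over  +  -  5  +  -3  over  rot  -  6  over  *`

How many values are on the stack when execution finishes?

10   → 10
dup  → 10 10
swap → 10 10
drop → 10
37   → 10 37
over → 10 37 10
+    → 10 47
+    → 57
4    → 57 4
over → 57 4 57
*    → 57 228
over → 57 228 57
+    → 57 285
-    → -228
5    → -228 5
+    → -223
-3   → -223 -3
over → -223 -3 -223
rot  → -3 -223 -223
-    → -3 0
6    → -3 0 6
over → -3 0 6 0
*    → -3 0 0

3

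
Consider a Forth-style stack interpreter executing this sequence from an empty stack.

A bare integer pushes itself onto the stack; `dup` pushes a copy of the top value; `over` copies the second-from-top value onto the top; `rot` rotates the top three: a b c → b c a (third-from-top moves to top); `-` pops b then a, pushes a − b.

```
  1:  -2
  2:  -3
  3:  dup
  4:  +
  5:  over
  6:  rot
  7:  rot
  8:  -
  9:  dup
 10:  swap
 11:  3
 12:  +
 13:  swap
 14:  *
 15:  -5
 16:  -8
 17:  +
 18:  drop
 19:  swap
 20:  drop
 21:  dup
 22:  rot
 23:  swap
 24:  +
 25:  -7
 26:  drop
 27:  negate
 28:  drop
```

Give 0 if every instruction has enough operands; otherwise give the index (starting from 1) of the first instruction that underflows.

-2   → -2
-3   → -2 -3
dup  → -2 -3 -3
+    → -2 -6
over → -2 -6 -2
rot  → -6 -2 -2
rot  → -2 -2 -6
-    → -2 4
dup  → -2 4 4
swap → -2 4 4
3    → -2 4 4 3
+    → -2 4 7
swap → -2 7 4
*    → -2 28
-5   → -2 28 -5
-8   → -2 28 -5 -8
+    → -2 28 -13
drop → -2 28
swap → 28 -2
drop → 28
dup  → 28 28
rot  — needs 3 operands, stack has 2 → underflow

22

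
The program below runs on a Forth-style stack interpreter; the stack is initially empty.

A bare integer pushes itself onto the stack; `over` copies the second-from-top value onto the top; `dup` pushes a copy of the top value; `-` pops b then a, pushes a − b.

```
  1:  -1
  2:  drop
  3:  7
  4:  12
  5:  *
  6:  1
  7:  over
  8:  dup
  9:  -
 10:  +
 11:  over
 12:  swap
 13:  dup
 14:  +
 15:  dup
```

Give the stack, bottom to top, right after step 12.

[84, 84, 1]

-1   → -1
drop → (empty)
7    → 7
12   → 7 12
*    → 84
1    → 84 1
over → 84 1 84
dup  → 84 1 84 84
-    → 84 1 0
+    → 84 1
over → 84 1 84
swap → 84 84 1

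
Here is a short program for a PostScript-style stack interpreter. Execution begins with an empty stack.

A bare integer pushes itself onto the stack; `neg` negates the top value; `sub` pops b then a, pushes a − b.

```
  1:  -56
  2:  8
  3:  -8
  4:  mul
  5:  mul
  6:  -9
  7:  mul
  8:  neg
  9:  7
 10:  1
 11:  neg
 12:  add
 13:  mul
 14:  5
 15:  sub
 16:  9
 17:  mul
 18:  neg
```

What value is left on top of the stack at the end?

-1741779

-56 → [-56]
8   → [-56, 8]
-8  → [-56, 8, -8]
mul → [-56, -64]
mul → [3584]
-9  → [3584, -9]
mul → [-32256]
neg → [32256]
7   → [32256, 7]
1   → [32256, 7, 1]
neg → [32256, 7, -1]
add → [32256, 6]
mul → [193536]
5   → [193536, 5]
sub → [193531]
9   → [193531, 9]
mul → [1741779]
neg → [-1741779]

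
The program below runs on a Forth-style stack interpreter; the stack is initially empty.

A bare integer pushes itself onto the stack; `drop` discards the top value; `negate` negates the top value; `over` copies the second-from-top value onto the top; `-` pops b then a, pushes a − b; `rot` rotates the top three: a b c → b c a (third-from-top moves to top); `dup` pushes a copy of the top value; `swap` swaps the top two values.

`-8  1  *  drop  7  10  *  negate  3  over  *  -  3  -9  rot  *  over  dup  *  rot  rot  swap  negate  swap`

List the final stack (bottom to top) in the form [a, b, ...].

[9, -3, -1260]

-8     -> -8
1      -> -8 1
*      -> -8
drop   -> (empty)
7      -> 7
10     -> 7 10
*      -> 70
negate -> -70
3      -> -70 3
over   -> -70 3 -70
*      -> -70 -210
-      -> 140
3      -> 140 3
-9     -> 140 3 -9
rot    -> 3 -9 140
*      -> 3 -1260
over   -> 3 -1260 3
dup    -> 3 -1260 3 3
*      -> 3 -1260 9
rot    -> -1260 9 3
rot    -> 9 3 -1260
swap   -> 9 -1260 3
negate -> 9 -1260 -3
swap   -> 9 -3 -1260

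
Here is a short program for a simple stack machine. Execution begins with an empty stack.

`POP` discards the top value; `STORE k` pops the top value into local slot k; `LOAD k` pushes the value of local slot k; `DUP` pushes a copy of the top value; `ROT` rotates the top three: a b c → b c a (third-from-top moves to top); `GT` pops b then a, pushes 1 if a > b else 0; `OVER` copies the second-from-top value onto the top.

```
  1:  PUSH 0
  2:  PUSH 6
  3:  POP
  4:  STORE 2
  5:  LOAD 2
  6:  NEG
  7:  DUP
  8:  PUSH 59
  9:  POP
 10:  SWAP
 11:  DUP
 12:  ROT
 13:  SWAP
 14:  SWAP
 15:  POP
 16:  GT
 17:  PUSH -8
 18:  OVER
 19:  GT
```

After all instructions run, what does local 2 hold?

0

PUSH 0   [0]
PUSH 6   [0, 6]
POP      [0]
STORE 2  []
LOAD 2   [0]
NEG      [0]
DUP      [0, 0]
PUSH 59  [0, 0, 59]
POP      [0, 0]
SWAP     [0, 0]
DUP      [0, 0, 0]
ROT      [0, 0, 0]
SWAP     [0, 0, 0]
SWAP     [0, 0, 0]
POP      [0, 0]
GT       [0]
PUSH -8  [0, -8]
OVER     [0, -8, 0]
GT       [0, 0]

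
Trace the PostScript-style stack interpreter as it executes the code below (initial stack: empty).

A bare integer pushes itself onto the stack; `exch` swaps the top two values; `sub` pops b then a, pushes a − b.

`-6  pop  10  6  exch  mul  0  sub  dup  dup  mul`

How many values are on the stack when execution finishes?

2

-6    -6
pop   (empty)
10    10
6     10 6
exch  6 10
mul   60
0     60 0
sub   60
dup   60 60
dup   60 60 60
mul   60 3600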